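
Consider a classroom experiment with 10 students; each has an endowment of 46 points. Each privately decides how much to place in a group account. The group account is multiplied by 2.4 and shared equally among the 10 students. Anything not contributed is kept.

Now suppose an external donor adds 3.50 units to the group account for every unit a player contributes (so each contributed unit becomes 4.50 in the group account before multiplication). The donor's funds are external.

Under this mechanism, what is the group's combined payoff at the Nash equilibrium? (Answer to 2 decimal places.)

4968.00 points

Under the mechanism each unit contributed yields 2.4 × 4.50 / 10 = 1.0800 back to its contributor per unit of net cost, which exceeds 1, making full contribution the dominant choice for everyone.
At the Nash equilibrium everyone contributes 46. Group total payoff = 2.4 × 4.50 × 460 = 4968.00.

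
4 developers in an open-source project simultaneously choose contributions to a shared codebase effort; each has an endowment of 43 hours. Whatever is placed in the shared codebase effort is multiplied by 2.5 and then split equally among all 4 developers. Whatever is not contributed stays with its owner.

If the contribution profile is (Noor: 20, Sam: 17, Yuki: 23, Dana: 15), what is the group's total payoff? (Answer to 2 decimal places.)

Total contributed: 20 + 17 + 23 + 15 = 75; total kept: 4 × 43 − 75 = 97.
The shared codebase effort pays out 2.5 × 75 = 187.50 in aggregate.
Group total = 97 + 187.50 = 284.50.

284.50 hours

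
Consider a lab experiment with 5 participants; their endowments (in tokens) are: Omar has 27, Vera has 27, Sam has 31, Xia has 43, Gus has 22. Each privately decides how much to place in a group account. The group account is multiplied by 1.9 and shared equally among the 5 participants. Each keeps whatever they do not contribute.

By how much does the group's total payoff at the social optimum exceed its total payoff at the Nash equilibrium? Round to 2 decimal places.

135.00 tokens

The private return per contributed unit is 1.9/5 = 0.3800 < 1 for every player regardless of endowment, so the Nash equilibrium is zero contribution and the group total is Σ E_j = 27 + 27 + 31 + 43 + 22 = 150.
Each contributed unit returns 1.900 to the group, so the social optimum is full contribution by everyone: group total = 1.900 × 150 = 285.00.
Efficiency loss = (1.900 − 1) × 150 = 135.00.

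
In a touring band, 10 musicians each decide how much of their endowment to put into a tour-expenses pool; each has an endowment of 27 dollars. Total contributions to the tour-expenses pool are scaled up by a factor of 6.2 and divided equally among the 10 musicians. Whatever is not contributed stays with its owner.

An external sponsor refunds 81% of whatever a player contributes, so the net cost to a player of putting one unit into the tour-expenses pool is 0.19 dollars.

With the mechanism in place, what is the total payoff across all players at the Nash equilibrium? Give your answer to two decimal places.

Under the mechanism each unit contributed yields (6.2/10) / 0.19 = 3.2632 back to its contributor per unit of net cost, which exceeds 1, making full contribution the dominant choice for everyone.
So the Nash equilibrium is full contribution by all 10; the group earns 10 × (27 × 0.81 + 6.2 × 27) = 1892.70.

1892.70 dollars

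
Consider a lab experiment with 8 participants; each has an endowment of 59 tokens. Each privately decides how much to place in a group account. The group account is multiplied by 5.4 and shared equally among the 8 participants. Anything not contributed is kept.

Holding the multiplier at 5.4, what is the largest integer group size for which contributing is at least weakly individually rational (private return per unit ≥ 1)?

Private return per unit is 5.4/(group size), which is ≥ 1 whenever the group size is ≤ 5.4.
The largest such integer is 5.

5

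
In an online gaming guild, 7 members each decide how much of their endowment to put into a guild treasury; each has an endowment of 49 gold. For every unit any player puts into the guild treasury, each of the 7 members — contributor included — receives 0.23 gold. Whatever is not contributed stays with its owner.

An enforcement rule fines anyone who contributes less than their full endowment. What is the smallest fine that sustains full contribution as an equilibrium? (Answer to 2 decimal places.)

Given the others contribute fully, the best deviation is to contribute 0 (any partial contribution still incurs the fine and gives up units whose private return 0.23 is below 1).
Deviating from 49 to 0 saves 49 gold but forfeits the deviator's share of the drop in the guild treasury: 0.23 × 49 = 11.27.
So the deviation gain is 49 − 11.27 = 37.73, and the fine must be at least 37.73 gold to wipe it out.

37.73 gold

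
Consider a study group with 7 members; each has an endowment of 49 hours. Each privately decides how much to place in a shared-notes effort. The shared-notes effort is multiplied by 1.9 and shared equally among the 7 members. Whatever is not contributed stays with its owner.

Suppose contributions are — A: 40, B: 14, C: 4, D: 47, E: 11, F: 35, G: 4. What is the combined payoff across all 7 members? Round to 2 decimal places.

482.50 hours

Total contributed: 40 + 14 + 4 + 47 + 11 + 35 + 4 = 155; total kept: 7 × 49 − 155 = 188.
The shared-notes effort pays out 1.9 × 155 = 294.50 in aggregate.
Group total = 188 + 294.50 = 482.50.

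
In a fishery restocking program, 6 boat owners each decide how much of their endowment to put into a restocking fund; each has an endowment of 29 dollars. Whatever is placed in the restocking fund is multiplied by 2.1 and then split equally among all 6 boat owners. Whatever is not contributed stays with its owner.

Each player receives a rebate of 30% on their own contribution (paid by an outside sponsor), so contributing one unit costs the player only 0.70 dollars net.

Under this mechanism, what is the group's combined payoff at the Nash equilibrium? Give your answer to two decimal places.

174.00 dollars

The effective private return is (2.1/6) / 0.70 = 0.5000, which is still under 1, so the mechanism doesn't change anyone's dominant strategy: zero contribution.
Everyone keeps their endowment and the group total is 6 × 29 = 174.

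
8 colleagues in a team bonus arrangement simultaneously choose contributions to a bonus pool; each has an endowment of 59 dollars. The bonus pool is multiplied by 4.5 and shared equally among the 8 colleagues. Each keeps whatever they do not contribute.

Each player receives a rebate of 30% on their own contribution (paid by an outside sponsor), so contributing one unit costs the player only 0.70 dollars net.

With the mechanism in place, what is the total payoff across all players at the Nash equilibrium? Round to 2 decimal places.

472.00 dollars

Even with the mechanism, each unit contributed returns only (4.5/8) / 0.70 = 0.8036 per unit of net cost, so contributing nothing is still dominant.
Everyone keeps their endowment and the group total is 8 × 59 = 472.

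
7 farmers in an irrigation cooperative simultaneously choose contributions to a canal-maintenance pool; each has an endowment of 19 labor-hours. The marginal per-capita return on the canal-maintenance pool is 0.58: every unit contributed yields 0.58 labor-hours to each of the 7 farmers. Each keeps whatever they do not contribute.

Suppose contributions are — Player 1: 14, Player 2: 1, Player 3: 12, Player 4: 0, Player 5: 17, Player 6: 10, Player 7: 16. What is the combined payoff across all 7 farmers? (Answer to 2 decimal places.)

347.20 labor-hours

Total contributed: 14 + 1 + 12 + 0 + 17 + 10 + 16 = 70; total kept: 7 × 19 − 70 = 63.
The canal-maintenance pool pays out 0.58 × 7 × 70 = 284.20 in aggregate.
Group total = 63 + 284.20 = 347.20.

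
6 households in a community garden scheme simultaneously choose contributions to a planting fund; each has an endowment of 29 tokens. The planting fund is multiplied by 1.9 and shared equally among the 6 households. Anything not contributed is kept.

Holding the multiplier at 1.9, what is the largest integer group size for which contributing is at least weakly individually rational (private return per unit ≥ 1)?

Private return per unit is 1.9/(group size), which is ≥ 1 whenever the group size is ≤ 1.9.
The largest such integer is 1.

1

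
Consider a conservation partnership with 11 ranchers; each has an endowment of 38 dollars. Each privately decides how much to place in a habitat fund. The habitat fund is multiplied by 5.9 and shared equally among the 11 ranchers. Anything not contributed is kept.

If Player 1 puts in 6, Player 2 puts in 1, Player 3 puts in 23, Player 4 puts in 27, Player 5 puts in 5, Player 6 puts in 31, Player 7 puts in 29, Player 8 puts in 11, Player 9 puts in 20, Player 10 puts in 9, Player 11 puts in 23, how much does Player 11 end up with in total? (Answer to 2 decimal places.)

Total contributed: 6 + 1 + 23 + 27 + 5 + 31 + 29 + 11 + 20 + 9 + 23 = 185.
Each receives 5.9 × 185 / 11 = 99.23 from the habitat fund.
Player 11 keeps 38 − 23 = 15, so Player 11's payoff is 15 + 99.23 = 114.23.

114.23 dollars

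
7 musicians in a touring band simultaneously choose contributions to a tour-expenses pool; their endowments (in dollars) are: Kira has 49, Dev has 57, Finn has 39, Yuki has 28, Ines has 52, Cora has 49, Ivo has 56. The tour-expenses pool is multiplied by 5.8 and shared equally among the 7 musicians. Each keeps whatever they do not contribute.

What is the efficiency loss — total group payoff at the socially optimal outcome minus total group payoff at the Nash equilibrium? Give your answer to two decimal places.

1584.00 dollars

The private return per contributed unit is 5.8/7 = 0.8286 < 1 for every player regardless of endowment, so the Nash equilibrium is zero contribution and the group total is Σ E_j = 49 + 57 + 39 + 28 + 52 + 49 + 56 = 330.
Each contributed unit returns 5.800 to the group, so the social optimum is full contribution by everyone: group total = 5.800 × 330 = 1914.00.
Efficiency loss = (5.800 − 1) × 330 = 1584.00.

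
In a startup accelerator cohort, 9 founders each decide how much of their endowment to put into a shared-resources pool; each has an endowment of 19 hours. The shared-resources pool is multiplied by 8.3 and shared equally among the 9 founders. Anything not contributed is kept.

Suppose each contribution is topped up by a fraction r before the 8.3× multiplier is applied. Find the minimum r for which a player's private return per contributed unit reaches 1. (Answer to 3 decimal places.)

0.084

With matching at rate r, one contributed unit becomes (1 + r) in the shared-resources pool and returns 8.3 × (1 + r) / 9 to the contributor.
Setting this equal to 1: 1 + r = 9/8.3 = 1.0843.
So the minimum matching rate is r = 1.0843 − 1 = 0.084.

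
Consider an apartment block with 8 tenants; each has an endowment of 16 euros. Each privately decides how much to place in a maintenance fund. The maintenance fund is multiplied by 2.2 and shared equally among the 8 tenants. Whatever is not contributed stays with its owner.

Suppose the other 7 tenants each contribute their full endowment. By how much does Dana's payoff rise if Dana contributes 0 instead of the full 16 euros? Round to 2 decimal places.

Switching from a contribution of 16 to 0 lets Dana keep an extra 16 euros, but lowers the maintenance fund by 16, which costs Dana their own share of that drop: 2.2/8 × 16 = 4.40.
Net gain = 16 − 4.40 = 11.60. The private return per contributed unit (0.2750) is below 1, so free-riding is indeed the best response regardless of what the others do.

11.60 euros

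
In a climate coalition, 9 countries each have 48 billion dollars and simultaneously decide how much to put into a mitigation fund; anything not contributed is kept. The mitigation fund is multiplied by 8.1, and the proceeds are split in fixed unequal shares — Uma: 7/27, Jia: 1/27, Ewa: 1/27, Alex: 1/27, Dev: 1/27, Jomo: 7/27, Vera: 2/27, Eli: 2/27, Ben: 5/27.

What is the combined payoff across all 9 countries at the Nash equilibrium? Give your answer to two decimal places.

A player with share s gets back 8.1·s per unit contributed, so full contribution is dominant for anyone with s > 1/8.1 = 0.1235 and zero contribution is dominant for anyone below.
The shares above 0.1235 belong to Uma, Jomo and Ben, contributing 48 each; the remaining 6 contribute 0. Total contributed: 144.
The mitigation fund pays out 8.1 × 144 = 1166.40 in total (split across the unequal shares, but the aggregate is all that matters for the group sum).
The 6 free-riders keep 48 each, adding 288. Group total = 288 + 1166.40 = 1454.40.

1454.40 billion dollars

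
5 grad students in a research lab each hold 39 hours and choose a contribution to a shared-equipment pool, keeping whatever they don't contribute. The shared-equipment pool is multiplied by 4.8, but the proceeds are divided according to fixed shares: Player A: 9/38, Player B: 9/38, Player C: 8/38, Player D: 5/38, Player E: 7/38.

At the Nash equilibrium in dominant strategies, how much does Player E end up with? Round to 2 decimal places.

142.45 hours

A player with share s gets back 4.8·s per unit contributed, so full contribution is dominant for anyone with s > 1/4.8 = 0.2083 and zero contribution is dominant for anyone below.
Player A, Player B and Player C are above the threshold, contributing 39 each; the remaining 2 contribute 0. Total contributed: 117.
Player E keeps 39 and receives 4.8 × 117 × 7/38 = 103.45 from the shared-equipment pool, for a payoff of 142.45.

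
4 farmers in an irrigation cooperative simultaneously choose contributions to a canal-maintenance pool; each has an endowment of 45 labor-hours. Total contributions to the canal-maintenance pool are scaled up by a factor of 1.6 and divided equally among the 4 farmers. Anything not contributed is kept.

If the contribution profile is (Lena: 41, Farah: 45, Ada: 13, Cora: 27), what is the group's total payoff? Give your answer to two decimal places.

Total contributed: 41 + 45 + 13 + 27 = 126; total kept: 4 × 45 − 126 = 54.
The canal-maintenance pool pays out 1.6 × 126 = 201.60 in aggregate.
Group total = 54 + 201.60 = 255.60.

255.60 labor-hours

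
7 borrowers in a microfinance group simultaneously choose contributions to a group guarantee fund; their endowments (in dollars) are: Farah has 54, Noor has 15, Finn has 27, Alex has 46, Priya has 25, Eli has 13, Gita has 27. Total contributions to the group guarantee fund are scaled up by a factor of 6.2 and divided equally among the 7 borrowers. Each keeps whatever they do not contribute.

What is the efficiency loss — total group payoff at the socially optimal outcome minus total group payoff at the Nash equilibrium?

1076.40 dollars

The private return per contributed unit is 6.2/7 = 0.8857 < 1 for every player regardless of endowment, so the Nash equilibrium is zero contribution and the group total is Σ E_j = 54 + 15 + 27 + 46 + 25 + 13 + 27 = 207.
Each contributed unit returns 6.200 to the group, so the social optimum is full contribution by everyone: group total = 6.200 × 207 = 1283.40.
Efficiency loss = (6.200 − 1) × 207 = 1076.40.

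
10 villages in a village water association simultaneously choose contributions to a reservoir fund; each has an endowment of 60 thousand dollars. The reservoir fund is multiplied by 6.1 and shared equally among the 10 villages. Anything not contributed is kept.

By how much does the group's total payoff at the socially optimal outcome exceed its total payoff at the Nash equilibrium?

Each contributed unit returns 6.1/10 = 0.6100 to its contributor — below 1 — so contributing 0 is dominant for every player. At the Nash equilibrium everyone keeps their 60, and the group total is 10 × 60 = 600.
Each contributed unit returns 6.100 to the group as a whole (0.6100 to each of 10 players), which exceeds 1, so the social optimum is full contribution: group total = 6.100 × 600 = 3660.00.
Efficiency loss = 3660.00 − 600 = 3060.00.

3060.00 thousand dollars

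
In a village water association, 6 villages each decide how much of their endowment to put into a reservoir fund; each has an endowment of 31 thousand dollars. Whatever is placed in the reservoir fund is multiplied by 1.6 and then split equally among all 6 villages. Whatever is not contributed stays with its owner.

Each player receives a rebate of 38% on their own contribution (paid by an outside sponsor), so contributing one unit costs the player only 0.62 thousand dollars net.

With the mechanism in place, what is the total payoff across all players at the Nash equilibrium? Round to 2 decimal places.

Even with the mechanism, each unit contributed returns only (1.6/6) / 0.62 = 0.4301 per unit of net cost, so contributing nothing is still dominant.
Everyone keeps their endowment and the group total is 6 × 31 = 186.

186.00 thousand dollars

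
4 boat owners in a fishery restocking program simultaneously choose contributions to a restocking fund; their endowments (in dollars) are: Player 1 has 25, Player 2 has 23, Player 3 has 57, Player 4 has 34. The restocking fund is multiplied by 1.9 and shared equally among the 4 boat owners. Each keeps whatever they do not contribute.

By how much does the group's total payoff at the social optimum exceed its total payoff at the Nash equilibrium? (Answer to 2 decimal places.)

The private return per contributed unit is 1.9/4 = 0.4750 < 1 for every player regardless of endowment, so the Nash equilibrium is zero contribution and the group total is Σ E_j = 25 + 23 + 57 + 34 = 139.
Each contributed unit returns 1.900 to the group, so the social optimum is full contribution by everyone: group total = 1.900 × 139 = 264.10.
Efficiency loss = (1.900 − 1) × 139 = 125.10.

125.10 dollars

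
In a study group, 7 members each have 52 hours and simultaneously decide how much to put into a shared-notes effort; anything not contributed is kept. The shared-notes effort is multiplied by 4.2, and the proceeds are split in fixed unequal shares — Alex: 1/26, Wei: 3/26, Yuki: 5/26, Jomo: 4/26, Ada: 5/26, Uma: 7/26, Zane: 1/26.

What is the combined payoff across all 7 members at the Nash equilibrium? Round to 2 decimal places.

530.40 hours

Each unit j contributes comes back to j as 4.2 × (j's share), so j prefers to contribute only if that share exceeds 1/4.2 = 0.2381; otherwise keeping the unit dominates.
Uma alone (share 7/26) is above the threshold, contributing 52; the remaining 6 contribute 0. Total contributed: 52.
The shared-notes effort pays out 4.2 × 52 = 218.40 in total (split across the unequal shares, but the aggregate is all that matters for the group sum).
The 6 free-riders keep 52 each, adding 312. Group total = 312 + 218.40 = 530.40.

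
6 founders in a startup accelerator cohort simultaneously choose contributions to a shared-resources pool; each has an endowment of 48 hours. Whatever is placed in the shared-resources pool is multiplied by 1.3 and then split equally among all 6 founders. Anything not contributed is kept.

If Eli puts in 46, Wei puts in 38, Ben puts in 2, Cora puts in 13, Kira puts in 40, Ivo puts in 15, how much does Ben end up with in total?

Total contributed: 46 + 38 + 2 + 13 + 40 + 15 = 154.
Each receives 1.3 × 154 / 6 = 33.37 from the shared-resources pool.
Ben keeps 48 − 2 = 46, so Ben's payoff is 46 + 33.37 = 79.37.

79.37 hours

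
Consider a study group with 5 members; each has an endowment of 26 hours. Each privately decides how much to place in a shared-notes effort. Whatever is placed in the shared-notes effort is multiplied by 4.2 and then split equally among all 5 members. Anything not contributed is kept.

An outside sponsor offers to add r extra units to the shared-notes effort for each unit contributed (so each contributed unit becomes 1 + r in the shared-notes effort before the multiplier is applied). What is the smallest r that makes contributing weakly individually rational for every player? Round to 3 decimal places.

With matching at rate r, one contributed unit becomes (1 + r) in the shared-notes effort and returns 4.2 × (1 + r) / 5 to the contributor.
Setting this equal to 1: 1 + r = 5/4.2 = 1.1905.
So the minimum matching rate is r = 1.1905 − 1 = 0.190.

0.190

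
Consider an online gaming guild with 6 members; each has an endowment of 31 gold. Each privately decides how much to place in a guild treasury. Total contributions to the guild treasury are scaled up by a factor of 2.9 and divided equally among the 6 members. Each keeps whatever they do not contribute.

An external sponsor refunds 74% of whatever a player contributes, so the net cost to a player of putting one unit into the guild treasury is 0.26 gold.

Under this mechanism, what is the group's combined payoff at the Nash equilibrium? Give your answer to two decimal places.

With the mechanism, a contributed unit returns (2.9/6) / 0.26 = 1.8590 per unit of net cost to the contributor — now above 1 — so contributing fully is weakly dominant for every player.
So the Nash equilibrium is full contribution by all 6; the group earns 6 × (31 × 0.74 + 2.9 × 31) = 677.04.

677.04 gold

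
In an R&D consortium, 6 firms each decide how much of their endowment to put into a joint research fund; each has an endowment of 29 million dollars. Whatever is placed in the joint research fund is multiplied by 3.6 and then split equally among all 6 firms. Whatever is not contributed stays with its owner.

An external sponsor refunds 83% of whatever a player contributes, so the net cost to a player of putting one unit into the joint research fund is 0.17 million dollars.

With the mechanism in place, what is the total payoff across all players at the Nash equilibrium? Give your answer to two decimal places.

770.82 million dollars

Under the mechanism each unit contributed yields (3.6/6) / 0.17 = 3.5294 back to its contributor per unit of net cost, which exceeds 1, making full contribution the dominant choice for everyone.
At the Nash equilibrium everyone contributes 29. Group total payoff = 6 × (29 × 0.83 + 3.6 × 29) = 770.82.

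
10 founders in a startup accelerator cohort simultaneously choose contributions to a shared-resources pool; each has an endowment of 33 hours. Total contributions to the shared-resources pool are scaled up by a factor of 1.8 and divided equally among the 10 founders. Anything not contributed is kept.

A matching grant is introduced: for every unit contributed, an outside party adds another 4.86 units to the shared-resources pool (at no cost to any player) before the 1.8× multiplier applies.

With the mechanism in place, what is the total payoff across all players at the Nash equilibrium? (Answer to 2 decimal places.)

3480.84 hours

The effective private return per unit is now 1.8 × 5.86 / 10 = 1.0548 > 1, so every player's dominant strategy flips to full contribution.
At the Nash equilibrium everyone contributes 33. Group total payoff = 1.8 × 5.86 × 330 = 3480.84.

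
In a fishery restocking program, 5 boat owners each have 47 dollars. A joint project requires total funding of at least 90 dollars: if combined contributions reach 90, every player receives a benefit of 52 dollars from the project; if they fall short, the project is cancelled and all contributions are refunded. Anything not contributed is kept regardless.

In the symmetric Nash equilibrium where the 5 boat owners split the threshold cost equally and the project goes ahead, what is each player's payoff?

Equal share of the threshold: 90/5 = 18.
At this profile no one gains by cutting their contribution: any cut drops the total below 90, the project is cancelled, contributions are refunded, and the deviator ends with 47, which is less than 47 − 18 + 52 = 81. Contributing more than 18 just wastes the excess. So contributing exactly 18 is a best response.
Each player's payoff: 47 − 18 + 52 = 81.

81 dollars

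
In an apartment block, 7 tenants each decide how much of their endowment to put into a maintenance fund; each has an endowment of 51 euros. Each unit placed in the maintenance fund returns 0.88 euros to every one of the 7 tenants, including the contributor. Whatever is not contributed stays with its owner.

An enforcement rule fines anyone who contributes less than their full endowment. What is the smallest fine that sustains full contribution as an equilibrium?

Given the others contribute fully, the best deviation is to contribute 0 (any partial contribution still incurs the fine and gives up units whose private return 0.88 is below 1).
Deviating from 51 to 0 saves 51 euros but forfeits the deviator's share of the drop in the maintenance fund: 0.88 × 51 = 44.88.
So the deviation gain is 51 − 44.88 = 6.12, and the fine must be at least 6.12 euros to wipe it out.

6.12 euros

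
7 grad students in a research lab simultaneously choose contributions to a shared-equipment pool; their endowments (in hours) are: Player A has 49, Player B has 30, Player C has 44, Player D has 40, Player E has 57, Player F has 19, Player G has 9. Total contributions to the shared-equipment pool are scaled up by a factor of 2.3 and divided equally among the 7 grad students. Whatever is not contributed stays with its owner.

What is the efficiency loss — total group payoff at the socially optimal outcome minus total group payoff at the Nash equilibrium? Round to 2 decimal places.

The private return per contributed unit is 2.3/7 = 0.3286 < 1 for every player regardless of endowment, so the Nash equilibrium is zero contribution and the group total is Σ E_j = 49 + 30 + 44 + 40 + 57 + 19 + 9 = 248.
Each contributed unit returns 2.300 to the group, so the social optimum is full contribution by everyone: group total = 2.300 × 248 = 570.40.
Efficiency loss = (2.300 − 1) × 248 = 322.40.

322.40 hours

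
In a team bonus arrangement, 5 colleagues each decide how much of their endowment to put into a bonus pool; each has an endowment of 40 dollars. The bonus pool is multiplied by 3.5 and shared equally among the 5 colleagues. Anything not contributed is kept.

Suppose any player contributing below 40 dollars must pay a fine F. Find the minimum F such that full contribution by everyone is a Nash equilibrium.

Given the others contribute fully, the best deviation is to contribute 0 (any partial contribution still incurs the fine and gives up units whose private return 0.7000 is below 1).
Deviating from 40 to 0 saves 40 dollars but forfeits the deviator's share of the drop in the bonus pool: 3.5/5 × 40 = 28.00.
So the deviation gain is 40 − 28.00 = 12.00, and the fine must be at least 12.00 dollars to wipe it out.

12.00 dollars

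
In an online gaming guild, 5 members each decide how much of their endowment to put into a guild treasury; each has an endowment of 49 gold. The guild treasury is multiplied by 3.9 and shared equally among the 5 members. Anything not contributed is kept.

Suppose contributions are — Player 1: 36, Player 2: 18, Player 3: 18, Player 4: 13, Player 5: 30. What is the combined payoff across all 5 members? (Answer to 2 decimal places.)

Total contributed: 36 + 18 + 18 + 13 + 30 = 115; total kept: 5 × 49 − 115 = 130.
The guild treasury pays out 3.9 × 115 = 448.50 in aggregate.
Group total = 130 + 448.50 = 578.50.

578.50 gold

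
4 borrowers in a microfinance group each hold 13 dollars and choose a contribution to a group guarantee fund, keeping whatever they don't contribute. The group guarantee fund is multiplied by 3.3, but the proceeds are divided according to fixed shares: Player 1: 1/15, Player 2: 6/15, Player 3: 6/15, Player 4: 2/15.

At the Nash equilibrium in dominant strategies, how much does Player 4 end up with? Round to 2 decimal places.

A player with share s gets back 3.3·s per unit contributed, so full contribution is dominant for anyone with s > 1/3.3 = 0.3030 and zero contribution is dominant for anyone below.
Player 2 and Player 3 are above the threshold, contributing 13 each; the remaining 2 contribute 0. Total contributed: 26.
Player 4 keeps 13 and receives 3.3 × 26 × 2/15 = 11.44 from the group guarantee fund, for a payoff of 24.44.

24.44 dollars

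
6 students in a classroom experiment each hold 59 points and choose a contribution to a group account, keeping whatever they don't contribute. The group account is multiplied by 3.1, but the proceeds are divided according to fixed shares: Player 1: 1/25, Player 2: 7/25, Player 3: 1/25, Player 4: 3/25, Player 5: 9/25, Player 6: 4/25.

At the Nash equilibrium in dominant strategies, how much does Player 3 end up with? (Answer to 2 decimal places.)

Each unit j contributes comes back to j as 3.1 × (j's share), so j prefers to contribute only if that share exceeds 1/3.1 = 0.3226; otherwise keeping the unit dominates.
Player 5 alone (share 9/25) is above the threshold, contributing 59; the remaining 5 contribute 0. Total contributed: 59.
Player 3 keeps 59 and receives 3.1 × 59 × 1/25 = 7.32 from the group account, for a payoff of 66.32.

66.32 points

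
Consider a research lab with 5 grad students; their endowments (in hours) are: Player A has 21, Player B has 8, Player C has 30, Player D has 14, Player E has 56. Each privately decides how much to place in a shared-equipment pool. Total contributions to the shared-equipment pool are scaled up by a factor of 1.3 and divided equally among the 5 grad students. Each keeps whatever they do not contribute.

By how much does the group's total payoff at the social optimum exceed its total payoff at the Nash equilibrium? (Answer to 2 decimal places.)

The private return per contributed unit is 1.3/5 = 0.2600 < 1 for every player regardless of endowment, so the Nash equilibrium is zero contribution and the group total is Σ E_j = 21 + 8 + 30 + 14 + 56 = 129.
Each contributed unit returns 1.300 to the group, so the social optimum is full contribution by everyone: group total = 1.300 × 129 = 167.70.
Efficiency loss = (1.300 − 1) × 129 = 38.70.

38.70 hours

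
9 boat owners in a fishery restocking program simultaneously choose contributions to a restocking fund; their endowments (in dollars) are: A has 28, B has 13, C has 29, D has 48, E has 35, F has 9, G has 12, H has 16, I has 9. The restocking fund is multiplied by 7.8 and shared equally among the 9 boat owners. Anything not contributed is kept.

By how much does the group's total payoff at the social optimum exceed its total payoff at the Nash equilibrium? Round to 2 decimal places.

1353.20 dollars

The private return per contributed unit is 7.8/9 = 0.8667 < 1 for every player regardless of endowment, so the Nash equilibrium is zero contribution and the group total is Σ E_j = 28 + 13 + 29 + 48 + 35 + 9 + 12 + 16 + 9 = 199.
Each contributed unit returns 7.800 to the group, so the social optimum is full contribution by everyone: group total = 7.800 × 199 = 1552.20.
Efficiency loss = (7.800 − 1) × 199 = 1353.20.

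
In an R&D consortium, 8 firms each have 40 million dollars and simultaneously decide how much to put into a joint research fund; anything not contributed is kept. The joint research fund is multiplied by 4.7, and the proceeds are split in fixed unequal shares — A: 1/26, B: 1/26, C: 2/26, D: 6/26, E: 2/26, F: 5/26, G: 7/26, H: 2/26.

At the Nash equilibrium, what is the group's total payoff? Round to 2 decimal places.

616.00 million dollars

A player with share s gets back 4.7·s per unit contributed, so full contribution is dominant for anyone with s > 1/4.7 = 0.2128 and zero contribution is dominant for anyone below.
The shares above 0.2128 belong to D and G, contributing 40 each; the remaining 6 contribute 0. Total contributed: 80.
The joint research fund pays out 4.7 × 80 = 376.00 in total (split across the unequal shares, but the aggregate is all that matters for the group sum).
The 6 free-riders keep 40 each, adding 240. Group total = 240 + 376.00 = 616.00.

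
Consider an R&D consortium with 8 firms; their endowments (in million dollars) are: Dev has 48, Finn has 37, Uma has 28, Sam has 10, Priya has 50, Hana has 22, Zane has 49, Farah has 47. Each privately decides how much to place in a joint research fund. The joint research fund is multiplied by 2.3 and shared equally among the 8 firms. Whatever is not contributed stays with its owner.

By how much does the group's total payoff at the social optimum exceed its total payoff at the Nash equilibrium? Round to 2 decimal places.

378.30 million dollars

The private return per contributed unit is 2.3/8 = 0.2875 < 1 for every player regardless of endowment, so the Nash equilibrium is zero contribution and the group total is Σ E_j = 48 + 37 + 28 + 10 + 50 + 22 + 49 + 47 = 291.
Each contributed unit returns 2.300 to the group, so the social optimum is full contribution by everyone: group total = 2.300 × 291 = 669.30.
Efficiency loss = (2.300 − 1) × 291 = 378.30.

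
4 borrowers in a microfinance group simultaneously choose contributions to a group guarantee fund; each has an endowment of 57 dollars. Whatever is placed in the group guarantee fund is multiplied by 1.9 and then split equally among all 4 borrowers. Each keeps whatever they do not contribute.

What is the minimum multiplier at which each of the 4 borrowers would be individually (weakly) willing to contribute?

A contributed unit returns (multiplier)/4 to its contributor.
This reaches 1 exactly when the multiplier is 4.

4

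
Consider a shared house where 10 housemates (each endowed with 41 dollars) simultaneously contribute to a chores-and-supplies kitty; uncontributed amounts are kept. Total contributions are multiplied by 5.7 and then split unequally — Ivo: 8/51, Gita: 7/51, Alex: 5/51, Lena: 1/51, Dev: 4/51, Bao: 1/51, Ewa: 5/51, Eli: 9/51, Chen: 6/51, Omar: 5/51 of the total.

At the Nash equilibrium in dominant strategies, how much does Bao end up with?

45.58 dollars

Player j's private return per contributed unit is 5.7 × (j's share). Contributing is weakly dominant for j when that share is at least 1/5.7 = 0.1754, and contributing 0 is dominant otherwise.
The only share above 0.1754 is Eli's 9/51, contributing 41; the remaining 9 contribute 0. Total contributed: 41.
Bao keeps 41 and receives 5.7 × 41 × 1/51 = 4.58 from the chores-and-supplies kitty, for a payoff of 45.58.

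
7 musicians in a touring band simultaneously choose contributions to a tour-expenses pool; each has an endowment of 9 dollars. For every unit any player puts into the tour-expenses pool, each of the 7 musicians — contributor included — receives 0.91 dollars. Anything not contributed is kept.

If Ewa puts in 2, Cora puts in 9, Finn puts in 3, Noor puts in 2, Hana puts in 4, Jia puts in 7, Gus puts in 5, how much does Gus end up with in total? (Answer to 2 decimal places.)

Total contributed: 2 + 9 + 3 + 2 + 4 + 7 + 5 = 32.
Each receives 0.91 × 32 = 29.12 from the tour-expenses pool.
Gus keeps 9 − 5 = 4, so Gus's payoff is 4 + 29.12 = 33.12.

33.12 dollars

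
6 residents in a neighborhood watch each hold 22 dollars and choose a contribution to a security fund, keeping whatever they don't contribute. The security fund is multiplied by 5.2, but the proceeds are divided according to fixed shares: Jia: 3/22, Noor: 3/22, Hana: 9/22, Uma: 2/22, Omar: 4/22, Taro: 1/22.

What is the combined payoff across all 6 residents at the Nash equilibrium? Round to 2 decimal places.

224.40 dollars

For player j, contributing a unit is worthwhile iff 5.2 × (j's share) ≥ 1, i.e. iff j's share is at least 0.1923.
The only share above 0.1923 is Hana's 9/22, contributing 22; the remaining 5 contribute 0. Total contributed: 22.
The security fund pays out 5.2 × 22 = 114.40 in total (split across the unequal shares, but the aggregate is all that matters for the group sum).
The 5 free-riders keep 22 each, adding 110. Group total = 110 + 114.40 = 224.40.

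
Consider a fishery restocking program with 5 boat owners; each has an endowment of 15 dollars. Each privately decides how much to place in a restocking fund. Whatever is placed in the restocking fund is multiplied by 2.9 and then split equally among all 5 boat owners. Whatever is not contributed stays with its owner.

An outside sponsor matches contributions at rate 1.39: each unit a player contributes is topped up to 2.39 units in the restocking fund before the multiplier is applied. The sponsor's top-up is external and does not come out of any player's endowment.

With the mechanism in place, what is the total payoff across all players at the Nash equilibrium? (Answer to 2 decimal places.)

Under the mechanism each unit contributed yields 2.9 × 2.39 / 5 = 1.3862 back to its contributor per unit of net cost, which exceeds 1, making full contribution the dominant choice for everyone.
At the Nash equilibrium everyone contributes 15. Group total payoff = 2.9 × 2.39 × 75 = 519.83.

519.83 dollars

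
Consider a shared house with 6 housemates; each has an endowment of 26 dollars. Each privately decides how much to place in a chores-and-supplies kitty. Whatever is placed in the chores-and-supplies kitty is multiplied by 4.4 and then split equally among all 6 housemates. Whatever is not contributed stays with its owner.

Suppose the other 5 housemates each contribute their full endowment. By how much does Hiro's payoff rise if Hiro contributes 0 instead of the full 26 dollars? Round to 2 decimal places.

Switching from a contribution of 26 to 0 lets Hiro keep an extra 26 dollars, but lowers the chores-and-supplies kitty by 26, which costs Hiro their own share of that drop: 4.4/6 × 26 = 19.07.
Net gain = 26 − 19.07 = 6.93. The private return per contributed unit (0.7333) is below 1, so free-riding is indeed the best response regardless of what the others do.

6.93 dollars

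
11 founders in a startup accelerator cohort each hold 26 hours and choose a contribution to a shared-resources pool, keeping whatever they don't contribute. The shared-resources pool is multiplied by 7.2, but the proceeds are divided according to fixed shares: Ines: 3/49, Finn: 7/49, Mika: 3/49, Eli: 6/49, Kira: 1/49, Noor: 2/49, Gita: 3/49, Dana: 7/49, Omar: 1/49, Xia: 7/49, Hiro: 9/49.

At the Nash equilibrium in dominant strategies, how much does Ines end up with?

71.84 hours

Each unit j contributes comes back to j as 7.2 × (j's share), so j prefers to contribute only if that share exceeds 1/7.2 = 0.1389; otherwise keeping the unit dominates.
Finn, Dana, Xia and Hiro are above the threshold, contributing 26 each; the remaining 7 contribute 0. Total contributed: 104.
Ines keeps 26 and receives 7.2 × 104 × 3/49 = 45.84 from the shared-resources pool, for a payoff of 71.84.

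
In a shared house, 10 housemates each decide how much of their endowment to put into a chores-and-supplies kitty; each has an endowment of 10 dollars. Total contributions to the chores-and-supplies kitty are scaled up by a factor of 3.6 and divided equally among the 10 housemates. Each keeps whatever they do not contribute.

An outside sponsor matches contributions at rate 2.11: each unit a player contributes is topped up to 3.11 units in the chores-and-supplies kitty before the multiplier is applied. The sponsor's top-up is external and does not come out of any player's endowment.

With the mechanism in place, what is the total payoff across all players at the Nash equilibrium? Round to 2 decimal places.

Under the mechanism each unit contributed yields 3.6 × 3.11 / 10 = 1.1196 back to its contributor per unit of net cost, which exceeds 1, making full contribution the dominant choice for everyone.
At the Nash equilibrium everyone contributes 10. Group total payoff = 3.6 × 3.11 × 100 = 1119.60.

1119.60 dollars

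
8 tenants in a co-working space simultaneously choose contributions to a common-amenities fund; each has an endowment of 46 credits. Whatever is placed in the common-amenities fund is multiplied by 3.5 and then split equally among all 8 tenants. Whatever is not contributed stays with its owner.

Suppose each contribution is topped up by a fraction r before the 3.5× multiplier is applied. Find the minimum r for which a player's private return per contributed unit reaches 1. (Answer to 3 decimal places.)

1.286

With matching at rate r, one contributed unit becomes (1 + r) in the common-amenities fund and returns 3.5 × (1 + r) / 8 to the contributor.
Setting this equal to 1: 1 + r = 8/3.5 = 2.2857.
So the minimum matching rate is r = 2.2857 − 1 = 1.286.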